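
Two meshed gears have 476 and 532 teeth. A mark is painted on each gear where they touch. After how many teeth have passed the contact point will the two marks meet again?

They coincide at every common multiple of the periods; the first is the LCM.
476 = 2^2 × 7 × 17
532 = 2^2 × 7 × 19
LCM(476, 532) = 2^2 × 7 × 17 × 19 = 9044.

9044 teeth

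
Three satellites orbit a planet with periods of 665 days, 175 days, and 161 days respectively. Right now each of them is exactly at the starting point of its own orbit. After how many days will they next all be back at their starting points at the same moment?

The first simultaneous occurrence is after LCM of the individual periods.
665 = 5 × 7 × 19
175 = 5^2 × 7
161 = 7 × 23
LCM(665, 175, 161) = 5^2 × 7 × 19 × 23 = 76475.

76475 days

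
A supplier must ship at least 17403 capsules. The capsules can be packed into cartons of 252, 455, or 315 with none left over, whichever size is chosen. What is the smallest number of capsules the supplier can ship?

The number of capsules must be a common multiple of 252, 455, and 315, so a multiple of their LCM.
252 = 2^2 × 3^2 × 7
455 = 5 × 7 × 13
315 = 3^2 × 5 × 7
LCM(252, 455, 315) = 2^2 × 3^2 × 5 × 7 × 13 = 16380.
Smallest multiple of 16380 that is ≥ 17403: ⌈17403/16380⌉ × 16380 = 2 × 16380 = 32760.

32760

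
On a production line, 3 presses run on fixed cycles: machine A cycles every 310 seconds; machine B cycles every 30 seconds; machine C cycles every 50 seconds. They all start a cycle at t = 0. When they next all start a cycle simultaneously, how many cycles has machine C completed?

The first common completion time is the LCM of the periods.
310 = 2 × 5 × 31
30 = 2 × 3 × 5
50 = 2 × 5^2
LCM(310, 30, 50) = 2 × 3 × 5^2 × 31 = 4650.
Cycles for period 50: 4650 / 50 = 93.

93 cycles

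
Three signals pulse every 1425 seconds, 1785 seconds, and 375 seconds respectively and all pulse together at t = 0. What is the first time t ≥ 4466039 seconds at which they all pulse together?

Joint pulses occur at multiples of LCM(1425, 1785, 375).
1425 = 3 × 5^2 × 19
1785 = 3 × 5 × 7 × 17
375 = 3 × 5^3
LCM(1425, 1785, 375) = 3 × 5^3 × 7 × 17 × 19 = 847875.
Smallest multiple of 847875 that is ≥ 4466039: ⌈4466039/847875⌉ × 847875 = 6 × 847875 = 5087250.

5087250 seconds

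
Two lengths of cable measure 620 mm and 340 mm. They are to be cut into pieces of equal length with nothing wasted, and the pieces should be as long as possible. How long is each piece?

20 mm

Each piece length must divide every original length, so the longest possible is gcd(620, 340).
620 = 2^2 × 5 × 31
340 = 2^2 × 5 × 17
gcd(620, 340) = 2^2 × 5 = 20.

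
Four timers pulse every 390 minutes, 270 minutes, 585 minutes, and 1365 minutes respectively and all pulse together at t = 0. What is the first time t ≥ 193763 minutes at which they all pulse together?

Joint pulses occur at multiples of LCM(390, 270, 585, 1365).
390 = 2 × 3 × 5 × 13
270 = 2 × 3^3 × 5
585 = 3^2 × 5 × 13
1365 = 3 × 5 × 7 × 13
LCM(390, 270, 585, 1365) = 2 × 3^3 × 5 × 7 × 13 = 24570.
Smallest multiple of 24570 that is ≥ 193763: ⌈193763/24570⌉ × 24570 = 8 × 24570 = 196560.

196560 minutes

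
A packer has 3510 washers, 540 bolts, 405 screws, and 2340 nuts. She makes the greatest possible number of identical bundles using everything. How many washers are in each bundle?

Number of bundles = gcd(3510, 540, 405, 2340).
3510 = 2 × 3^3 × 5 × 13
540 = 2^2 × 3^3 × 5
405 = 3^4 × 5
2340 = 2^2 × 3^2 × 5 × 13
gcd(3510, 540, 405, 2340) = 3^2 × 5 = 45.
washers per bundle = 3510 / 45 = 78.

78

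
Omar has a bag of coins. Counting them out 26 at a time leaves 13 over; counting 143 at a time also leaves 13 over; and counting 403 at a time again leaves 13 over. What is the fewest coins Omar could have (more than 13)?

N − 13 must be a common multiple of 26, 143, and 403.
26 = 2 × 13
143 = 11 × 13
403 = 13 × 31
LCM(26, 143, 403) = 2 × 11 × 13 × 31 = 8866.
Smallest N > 13 is LCM + 13 = 8866 + 13 = 8879.

8879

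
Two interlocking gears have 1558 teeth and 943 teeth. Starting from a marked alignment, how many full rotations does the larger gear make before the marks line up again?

The first common completion time is the LCM of the periods.
1558 = 2 × 19 × 41
943 = 23 × 41
LCM(1558, 943) = 2 × 19 × 23 × 41 = 35834.
Rotations for period 1558: 35834 / 1558 = 23.

23 rotations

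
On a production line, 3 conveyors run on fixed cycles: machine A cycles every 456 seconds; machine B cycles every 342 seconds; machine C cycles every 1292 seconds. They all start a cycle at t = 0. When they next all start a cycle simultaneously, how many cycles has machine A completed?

The first common completion time is the LCM of the periods.
456 = 2^3 × 3 × 19
342 = 2 × 3^2 × 19
1292 = 2^2 × 17 × 19
LCM(456, 342, 1292) = 2^3 × 3^2 × 17 × 19 = 23256.
Cycles for period 456: 23256 / 456 = 51.

51 cycles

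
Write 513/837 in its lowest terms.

19/31

513 = 3^3 × 19
837 = 3^3 × 31
gcd(513, 837) = 3^3 = 27.
Divide numerator and denominator by 27: 513/837 = 19/31.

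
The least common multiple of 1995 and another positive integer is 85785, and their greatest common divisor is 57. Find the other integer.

gcd × lcm = product of the two integers, so the other integer is (57 × 85785) / 1995 = 2451.

2451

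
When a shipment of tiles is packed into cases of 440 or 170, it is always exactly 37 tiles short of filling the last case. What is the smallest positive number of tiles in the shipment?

Being 37 short of a full case of size k means N ≡ −37 (mod k), i.e. N + 37 is a multiple of each size.
440 = 2^3 × 5 × 11
170 = 2 × 5 × 17
LCM(440, 170) = 2^3 × 5 × 11 × 17 = 7480.
Smallest positive N is 7480 − 37 = 7443.

7443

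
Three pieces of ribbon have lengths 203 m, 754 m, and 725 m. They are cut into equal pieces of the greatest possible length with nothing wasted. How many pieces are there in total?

Piece length = gcd(203, 754, 725).
203 = 7 × 29
754 = 2 × 13 × 29
725 = 5^2 × 29
gcd(203, 754, 725) = 29.
Total pieces = 203/29 + 754/29 + 725/29 = 7 + 26 + 25 = 58.

58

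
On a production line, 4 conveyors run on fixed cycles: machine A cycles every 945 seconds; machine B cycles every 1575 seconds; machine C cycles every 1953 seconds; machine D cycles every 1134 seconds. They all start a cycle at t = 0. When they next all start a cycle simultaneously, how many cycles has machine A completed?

930 cycles

They are all back at their starting positions together after one LCM of the periods.
945 = 3^3 × 5 × 7
1575 = 3^2 × 5^2 × 7
1953 = 3^2 × 7 × 31
1134 = 2 × 3^4 × 7
LCM(945, 1575, 1953, 1134) = 2 × 3^4 × 5^2 × 7 × 31 = 878850.
Cycles for period 945: 878850 / 945 = 930.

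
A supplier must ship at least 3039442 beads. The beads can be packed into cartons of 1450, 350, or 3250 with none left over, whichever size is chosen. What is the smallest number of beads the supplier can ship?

The number of beads must be a common multiple of 1450, 350, and 3250, so a multiple of their LCM.
1450 = 2 × 5^2 × 29
350 = 2 × 5^2 × 7
3250 = 2 × 5^3 × 13
LCM(1450, 350, 3250) = 2 × 5^3 × 7 × 13 × 29 = 659750.
Smallest multiple of 659750 that is ≥ 3039442: ⌈3039442/659750⌉ × 659750 = 5 × 659750 = 3298750.

3298750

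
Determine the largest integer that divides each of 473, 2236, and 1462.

473 = 11 × 43
2236 = 2^2 × 13 × 43
1462 = 2 × 17 × 43
gcd(473, 2236, 1462) = 43.

43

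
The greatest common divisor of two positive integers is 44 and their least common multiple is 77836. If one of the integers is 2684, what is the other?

1276

For two integers, gcd × lcm = product, so the other is (44 × 77836) / 2684 = 3424784 / 2684 = 1276.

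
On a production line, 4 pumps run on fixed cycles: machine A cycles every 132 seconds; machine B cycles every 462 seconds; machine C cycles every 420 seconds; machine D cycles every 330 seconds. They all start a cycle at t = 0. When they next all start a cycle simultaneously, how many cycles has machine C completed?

All finish a whole number of cycles simultaneously at t = LCM of the periods.
132 = 2^2 × 3 × 11
462 = 2 × 3 × 7 × 11
420 = 2^2 × 3 × 5 × 7
330 = 2 × 3 × 5 × 11
LCM(132, 462, 420, 330) = 2^2 × 3 × 5 × 7 × 11 = 4620.
Cycles for period 420: 4620 / 420 = 11.

11 cycles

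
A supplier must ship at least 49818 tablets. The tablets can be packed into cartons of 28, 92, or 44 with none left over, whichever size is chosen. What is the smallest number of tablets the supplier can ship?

56672

The number of tablets must be a common multiple of 28, 92, and 44, so a multiple of their LCM.
28 = 2^2 × 7
92 = 2^2 × 23
44 = 2^2 × 11
LCM(28, 92, 44) = 2^2 × 7 × 11 × 23 = 7084.
Smallest multiple of 7084 that is ≥ 49818: ⌈49818/7084⌉ × 7084 = 8 × 7084 = 56672.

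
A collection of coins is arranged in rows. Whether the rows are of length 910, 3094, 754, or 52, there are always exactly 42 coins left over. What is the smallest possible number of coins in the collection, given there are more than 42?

N − 42 must be a common multiple of 910, 3094, 754, and 52.
910 = 2 × 5 × 7 × 13
3094 = 2 × 7 × 13 × 17
754 = 2 × 13 × 29
52 = 2^2 × 13
LCM(910, 3094, 754, 52) = 2^2 × 5 × 7 × 13 × 17 × 29 = 897260.
Smallest N > 42 is LCM + 42 = 897260 + 42 = 897302.

897302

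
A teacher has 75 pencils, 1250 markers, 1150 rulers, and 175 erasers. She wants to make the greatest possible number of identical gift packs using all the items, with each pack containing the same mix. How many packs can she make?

The pack count must divide each quantity, so the greatest is gcd(75, 1250, 1150, 175).
75 = 3 × 5^2
1250 = 2 × 5^4
1150 = 2 × 5^2 × 23
175 = 5^2 × 7
gcd(75, 1250, 1150, 175) = 5^2 = 25.

25 packs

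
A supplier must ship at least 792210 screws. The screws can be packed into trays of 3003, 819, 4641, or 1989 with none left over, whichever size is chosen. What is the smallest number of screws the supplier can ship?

918918

The number of screws must be a common multiple of 3003, 819, 4641, and 1989, so a multiple of their LCM.
3003 = 3 × 7 × 11 × 13
819 = 3^2 × 7 × 13
4641 = 3 × 7 × 13 × 17
1989 = 3^2 × 13 × 17
LCM(3003, 819, 4641, 1989) = 3^2 × 7 × 11 × 13 × 17 = 153153.
Smallest multiple of 153153 that is ≥ 792210: ⌈792210/153153⌉ × 153153 = 6 × 153153 = 918918.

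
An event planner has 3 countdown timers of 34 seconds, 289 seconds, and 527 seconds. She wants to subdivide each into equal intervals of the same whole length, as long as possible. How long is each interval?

17 seconds

The interval must divide each timer length; the longest such is the gcd.
34 = 2 × 17
289 = 17^2
527 = 17 × 31
gcd(34, 289, 527) = 17.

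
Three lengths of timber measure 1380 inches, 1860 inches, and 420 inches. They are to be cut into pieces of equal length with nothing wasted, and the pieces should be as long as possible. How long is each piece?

60 inches

The greatest length dividing all of 1380, 1860, and 420 is their gcd.
1380 = 2^2 × 3 × 5 × 23
1860 = 2^2 × 3 × 5 × 31
420 = 2^2 × 3 × 5 × 7
gcd(1380, 1860, 420) = 2^2 × 3 × 5 = 60.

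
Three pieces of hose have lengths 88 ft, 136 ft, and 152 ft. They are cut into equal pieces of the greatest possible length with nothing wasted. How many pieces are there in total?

Piece length = gcd(88, 136, 152).
88 = 2^3 × 11
136 = 2^3 × 17
152 = 2^3 × 19
gcd(88, 136, 152) = 2^3 = 8.
Total pieces = 88/8 + 136/8 + 152/8 = 11 + 17 + 19 = 47.

47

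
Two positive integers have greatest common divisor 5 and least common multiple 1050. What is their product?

For any two positive integers, gcd × lcm = product = 5 × 1050 = 5250.

5250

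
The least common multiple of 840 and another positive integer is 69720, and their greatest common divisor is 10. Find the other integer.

830

gcd × lcm = product of the two integers, so the other integer is (10 × 69720) / 840 = 830.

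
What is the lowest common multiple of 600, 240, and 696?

600 = 2^3 × 3 × 5^2
240 = 2^4 × 3 × 5
696 = 2^3 × 3 × 29
LCM(600, 240, 696) = 2^4 × 3 × 5^2 × 29 = 34800.

34800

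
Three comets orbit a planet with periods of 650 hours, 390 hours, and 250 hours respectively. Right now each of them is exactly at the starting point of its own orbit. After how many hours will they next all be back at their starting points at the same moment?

They coincide at every common multiple of the periods; the first is the LCM.
650 = 2 × 5^2 × 13
390 = 2 × 3 × 5 × 13
250 = 2 × 5^3
LCM(650, 390, 250) = 2 × 3 × 5^3 × 13 = 9750.

9750 hours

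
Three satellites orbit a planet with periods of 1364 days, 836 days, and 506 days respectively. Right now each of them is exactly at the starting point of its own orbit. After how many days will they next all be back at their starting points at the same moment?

We need the least common multiple of the intervals.
1364 = 2^2 × 11 × 31
836 = 2^2 × 11 × 19
506 = 2 × 11 × 23
LCM(1364, 836, 506) = 2^2 × 11 × 19 × 23 × 31 = 596068.

596068 days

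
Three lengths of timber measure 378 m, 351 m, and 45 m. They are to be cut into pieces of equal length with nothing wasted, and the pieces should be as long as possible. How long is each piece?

9 m

Each piece length must divide every original length, so the longest possible is gcd(378, 351, 45).
378 = 2 × 3^3 × 7
351 = 3^3 × 13
45 = 3^2 × 5
gcd(378, 351, 45) = 3^2 = 9.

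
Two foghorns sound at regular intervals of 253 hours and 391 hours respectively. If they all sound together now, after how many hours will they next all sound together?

4301 hours

They coincide at every common multiple of the periods; the first is the LCM.
253 = 11 × 23
391 = 17 × 23
LCM(253, 391) = 11 × 17 × 23 = 4301.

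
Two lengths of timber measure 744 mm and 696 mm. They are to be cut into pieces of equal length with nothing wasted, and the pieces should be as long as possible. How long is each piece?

Each piece length must divide every original length, so the longest possible is gcd(744, 696).
744 = 2^3 × 3 × 31
696 = 2^3 × 3 × 29
gcd(744, 696) = 2^3 × 3 = 24.

24 mm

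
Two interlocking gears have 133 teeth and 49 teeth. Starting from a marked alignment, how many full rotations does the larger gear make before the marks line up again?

7 rotations

All finish a whole number of cycles simultaneously at t = LCM of the periods.
133 = 7 × 19
49 = 7^2
LCM(133, 49) = 7^2 × 19 = 931.
Rotations for period 133: 931 / 133 = 7.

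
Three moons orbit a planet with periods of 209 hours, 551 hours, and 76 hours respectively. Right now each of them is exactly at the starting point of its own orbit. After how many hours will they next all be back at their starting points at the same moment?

24244 hours

The first simultaneous occurrence is after LCM of the individual periods.
209 = 11 × 19
551 = 19 × 29
76 = 2^2 × 19
LCM(209, 551, 76) = 2^2 × 11 × 19 × 29 = 24244.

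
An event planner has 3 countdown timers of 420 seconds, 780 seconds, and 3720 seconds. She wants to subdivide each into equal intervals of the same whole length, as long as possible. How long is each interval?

The interval must divide each timer length; the longest such is the gcd.
420 = 2^2 × 3 × 5 × 7
780 = 2^2 × 3 × 5 × 13
3720 = 2^3 × 3 × 5 × 31
gcd(420, 780, 3720) = 2^2 × 3 × 5 = 60.

60 seconds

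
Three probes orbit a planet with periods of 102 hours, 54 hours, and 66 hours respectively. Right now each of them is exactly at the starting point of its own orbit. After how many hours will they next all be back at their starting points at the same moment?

They coincide at every common multiple of the periods; the first is the LCM.
102 = 2 × 3 × 17
54 = 2 × 3^3
66 = 2 × 3 × 11
LCM(102, 54, 66) = 2 × 3^3 × 11 × 17 = 10098.

10098 hours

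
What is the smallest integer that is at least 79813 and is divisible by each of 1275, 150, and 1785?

The integer must be a common multiple of 1275, 150, and 1785, so a multiple of their LCM.
1275 = 3 × 5^2 × 17
150 = 2 × 3 × 5^2
1785 = 3 × 5 × 7 × 17
LCM(1275, 150, 1785) = 2 × 3 × 5^2 × 7 × 17 = 17850.
Smallest multiple of 17850 that is ≥ 79813: ⌈79813/17850⌉ × 17850 = 5 × 17850 = 89250.

89250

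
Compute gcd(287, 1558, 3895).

41

287 = 7 × 41
1558 = 2 × 19 × 41
3895 = 5 × 19 × 41
gcd(287, 1558, 3895) = 41.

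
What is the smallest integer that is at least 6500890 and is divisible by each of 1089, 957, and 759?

6537267

The integer must be a common multiple of 1089, 957, and 759, so a multiple of their LCM.
1089 = 3^2 × 11^2
957 = 3 × 11 × 29
759 = 3 × 11 × 23
LCM(1089, 957, 759) = 3^2 × 11^2 × 23 × 29 = 726363.
Smallest multiple of 726363 that is ≥ 6500890: ⌈6500890/726363⌉ × 726363 = 9 × 726363 = 6537267.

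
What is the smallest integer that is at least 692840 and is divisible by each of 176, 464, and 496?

791120

The integer must be a common multiple of 176, 464, and 496, so a multiple of their LCM.
176 = 2^4 × 11
464 = 2^4 × 29
496 = 2^4 × 31
LCM(176, 464, 496) = 2^4 × 11 × 29 × 31 = 158224.
Smallest multiple of 158224 that is ≥ 692840: ⌈692840/158224⌉ × 158224 = 5 × 158224 = 791120.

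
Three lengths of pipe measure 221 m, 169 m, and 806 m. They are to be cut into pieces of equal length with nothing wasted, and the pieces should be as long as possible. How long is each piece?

Each piece length must divide every original length, so the longest possible is gcd(221, 169, 806).
221 = 13 × 17
169 = 13^2
806 = 2 × 13 × 31
gcd(221, 169, 806) = 13.

13 m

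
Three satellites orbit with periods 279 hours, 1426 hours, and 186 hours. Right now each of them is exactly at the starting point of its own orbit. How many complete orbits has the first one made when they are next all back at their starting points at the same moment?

46 orbits

They are all back at their starting positions together after one LCM of the periods.
279 = 3^2 × 31
1426 = 2 × 23 × 31
186 = 2 × 3 × 31
LCM(279, 1426, 186) = 2 × 3^2 × 23 × 31 = 12834.
Orbits for period 279: 12834 / 279 = 46.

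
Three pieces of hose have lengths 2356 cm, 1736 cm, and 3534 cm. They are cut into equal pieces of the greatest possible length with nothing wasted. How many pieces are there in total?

Piece length = gcd(2356, 1736, 3534).
2356 = 2^2 × 19 × 31
1736 = 2^3 × 7 × 31
3534 = 2 × 3 × 19 × 31
gcd(2356, 1736, 3534) = 2 × 31 = 62.
Total pieces = 2356/62 + 1736/62 + 3534/62 = 38 + 28 + 57 = 123.

123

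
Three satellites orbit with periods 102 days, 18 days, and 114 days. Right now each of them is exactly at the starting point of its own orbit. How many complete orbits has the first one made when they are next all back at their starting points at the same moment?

57 orbits

All finish a whole number of cycles simultaneously at t = LCM of the periods.
102 = 2 × 3 × 17
18 = 2 × 3^2
114 = 2 × 3 × 19
LCM(102, 18, 114) = 2 × 3^2 × 17 × 19 = 5814.
Orbits for period 102: 5814 / 102 = 57.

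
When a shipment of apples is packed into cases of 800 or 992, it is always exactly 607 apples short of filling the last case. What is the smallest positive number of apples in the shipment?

24193

Being 607 short of a full case of size k means N ≡ −607 (mod k), i.e. N + 607 is a multiple of each size.
800 = 2^5 × 5^2
992 = 2^5 × 31
LCM(800, 992) = 2^5 × 5^2 × 31 = 24800.
Smallest positive N is 24800 − 607 = 24193.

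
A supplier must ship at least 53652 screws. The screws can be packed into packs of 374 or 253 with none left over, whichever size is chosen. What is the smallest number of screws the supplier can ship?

60214

The number of screws must be a common multiple of 374 and 253, so a multiple of their LCM.
374 = 2 × 11 × 17
253 = 11 × 23
LCM(374, 253) = 2 × 11 × 17 × 23 = 8602.
Smallest multiple of 8602 that is ≥ 53652: ⌈53652/8602⌉ × 8602 = 7 × 8602 = 60214.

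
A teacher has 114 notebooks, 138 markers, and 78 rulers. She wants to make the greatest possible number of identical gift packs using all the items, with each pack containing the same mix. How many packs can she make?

6 packs

The pack count must divide each quantity, so the greatest is gcd(114, 138, 78).
114 = 2 × 3 × 19
138 = 2 × 3 × 23
78 = 2 × 3 × 13
gcd(114, 138, 78) = 2 × 3 = 6.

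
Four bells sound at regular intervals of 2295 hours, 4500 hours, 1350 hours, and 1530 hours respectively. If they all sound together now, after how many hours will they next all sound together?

The first simultaneous occurrence is after LCM of the individual periods.
2295 = 3^3 × 5 × 17
4500 = 2^2 × 3^2 × 5^3
1350 = 2 × 3^3 × 5^2
1530 = 2 × 3^2 × 5 × 17
LCM(2295, 4500, 1350, 1530) = 2^2 × 3^3 × 5^3 × 17 = 229500.

229500 hours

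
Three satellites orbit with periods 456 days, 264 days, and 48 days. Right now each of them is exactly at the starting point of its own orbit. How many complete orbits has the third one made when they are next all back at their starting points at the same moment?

They are all back at their starting positions together after one LCM of the periods.
456 = 2^3 × 3 × 19
264 = 2^3 × 3 × 11
48 = 2^4 × 3
LCM(456, 264, 48) = 2^4 × 3 × 11 × 19 = 10032.
Orbits for period 48: 10032 / 48 = 209.

209 orbits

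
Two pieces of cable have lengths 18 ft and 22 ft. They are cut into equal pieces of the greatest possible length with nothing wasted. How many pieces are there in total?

20

Piece length = gcd(18, 22).
18 = 2 × 3^2
22 = 2 × 11
gcd(18, 22) = 2.
Total pieces = 18/2 + 22/2 = 9 + 11 = 20.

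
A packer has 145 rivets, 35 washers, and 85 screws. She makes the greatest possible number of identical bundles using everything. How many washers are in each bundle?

7

Number of bundles = gcd(145, 35, 85).
145 = 5 × 29
35 = 5 × 7
85 = 5 × 17
gcd(145, 35, 85) = 5.
washers per bundle = 35 / 5 = 7.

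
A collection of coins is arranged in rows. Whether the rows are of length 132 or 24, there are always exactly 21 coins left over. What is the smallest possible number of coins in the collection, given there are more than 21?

285

N − 21 must be a common multiple of 132 and 24.
132 = 2^2 × 3 × 11
24 = 2^3 × 3
LCM(132, 24) = 2^3 × 3 × 11 = 264.
Smallest N > 21 is LCM + 21 = 264 + 21 = 285.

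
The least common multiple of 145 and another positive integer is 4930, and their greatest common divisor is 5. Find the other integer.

170

gcd × lcm = product of the two integers, so the other integer is (5 × 4930) / 145 = 170.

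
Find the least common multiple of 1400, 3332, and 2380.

166600

1400 = 2^3 × 5^2 × 7
3332 = 2^2 × 7^2 × 17
2380 = 2^2 × 5 × 7 × 17
LCM(1400, 3332, 2380) = 2^3 × 5^2 × 7^2 × 17 = 166600.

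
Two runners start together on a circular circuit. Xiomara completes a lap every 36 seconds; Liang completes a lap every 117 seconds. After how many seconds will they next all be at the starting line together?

We need the least common multiple of the intervals.
36 = 2^2 × 3^2
117 = 3^2 × 13
LCM(36, 117) = 2^2 × 3^2 × 13 = 468.

468 seconds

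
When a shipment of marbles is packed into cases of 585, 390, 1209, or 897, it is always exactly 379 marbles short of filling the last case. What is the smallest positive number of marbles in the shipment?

Being 379 short of a full case of size k means N ≡ −379 (mod k), i.e. N + 379 is a multiple of each size.
585 = 3^2 × 5 × 13
390 = 2 × 3 × 5 × 13
1209 = 3 × 13 × 31
897 = 3 × 13 × 23
LCM(585, 390, 1209, 897) = 2 × 3^2 × 5 × 13 × 23 × 31 = 834210.
Smallest positive N is 834210 − 379 = 833831.

833831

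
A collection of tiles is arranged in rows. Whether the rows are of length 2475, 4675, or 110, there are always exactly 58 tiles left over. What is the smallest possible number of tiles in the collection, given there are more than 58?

84208

N − 58 must be a common multiple of 2475, 4675, and 110.
2475 = 3^2 × 5^2 × 11
4675 = 5^2 × 11 × 17
110 = 2 × 5 × 11
LCM(2475, 4675, 110) = 2 × 3^2 × 5^2 × 11 × 17 = 84150.
Smallest N > 58 is LCM + 58 = 84150 + 58 = 84208.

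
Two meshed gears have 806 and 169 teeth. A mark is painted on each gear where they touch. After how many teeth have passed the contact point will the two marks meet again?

10478 teeth

We need the least common multiple of the intervals.
806 = 2 × 13 × 31
169 = 13^2
LCM(806, 169) = 2 × 13^2 × 31 = 10478.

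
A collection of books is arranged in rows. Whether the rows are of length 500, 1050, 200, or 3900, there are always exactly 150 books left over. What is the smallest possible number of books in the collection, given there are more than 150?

N − 150 must be a common multiple of 500, 1050, 200, and 3900.
500 = 2^2 × 5^3
1050 = 2 × 3 × 5^2 × 7
200 = 2^3 × 5^2
3900 = 2^2 × 3 × 5^2 × 13
LCM(500, 1050, 200, 3900) = 2^3 × 3 × 5^3 × 7 × 13 = 273000.
Smallest N > 150 is LCM + 150 = 273000 + 150 = 273150.

273150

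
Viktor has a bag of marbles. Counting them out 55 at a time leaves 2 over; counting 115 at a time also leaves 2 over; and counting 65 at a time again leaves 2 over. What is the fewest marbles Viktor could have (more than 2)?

N − 2 must be a common multiple of 55, 115, and 65.
55 = 5 × 11
115 = 5 × 23
65 = 5 × 13
LCM(55, 115, 65) = 5 × 11 × 13 × 23 = 16445.
Smallest N > 2 is LCM + 2 = 16445 + 2 = 16447.

16447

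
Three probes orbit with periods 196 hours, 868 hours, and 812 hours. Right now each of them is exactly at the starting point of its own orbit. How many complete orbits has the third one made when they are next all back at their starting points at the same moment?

They are all back at their starting positions together after one LCM of the periods.
196 = 2^2 × 7^2
868 = 2^2 × 7 × 31
812 = 2^2 × 7 × 29
LCM(196, 868, 812) = 2^2 × 7^2 × 29 × 31 = 176204.
Orbits for period 812: 176204 / 812 = 217.

217 orbits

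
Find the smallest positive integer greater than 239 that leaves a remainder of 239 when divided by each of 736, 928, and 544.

N − 239 must be a common multiple of 736, 928, and 544.
736 = 2^5 × 23
928 = 2^5 × 29
544 = 2^5 × 17
LCM(736, 928, 544) = 2^5 × 17 × 23 × 29 = 362848.
Smallest N > 239 is LCM + 239 = 362848 + 239 = 363087.

363087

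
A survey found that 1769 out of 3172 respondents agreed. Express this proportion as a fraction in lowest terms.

29/52

1769 = 29 × 61
3172 = 2^2 × 13 × 61
gcd(1769, 3172) = 61.
Divide numerator and denominator by 61: 1769/3172 = 29/52.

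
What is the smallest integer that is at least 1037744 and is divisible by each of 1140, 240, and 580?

1057920

The integer must be a common multiple of 1140, 240, and 580, so a multiple of their LCM.
1140 = 2^2 × 3 × 5 × 19
240 = 2^4 × 3 × 5
580 = 2^2 × 5 × 29
LCM(1140, 240, 580) = 2^4 × 3 × 5 × 19 × 29 = 132240.
Smallest multiple of 132240 that is ≥ 1037744: ⌈1037744/132240⌉ × 132240 = 8 × 132240 = 1057920.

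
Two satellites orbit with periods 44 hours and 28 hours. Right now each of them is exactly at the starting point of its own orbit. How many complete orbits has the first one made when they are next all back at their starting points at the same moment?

7 orbits

All finish a whole number of cycles simultaneously at t = LCM of the periods.
44 = 2^2 × 11
28 = 2^2 × 7
LCM(44, 28) = 2^2 × 7 × 11 = 308.
Orbits for period 44: 308 / 44 = 7.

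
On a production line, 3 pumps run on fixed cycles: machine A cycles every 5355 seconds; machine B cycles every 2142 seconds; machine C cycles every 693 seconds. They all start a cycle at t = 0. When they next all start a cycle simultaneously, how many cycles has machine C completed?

All finish a whole number of cycles simultaneously at t = LCM of the periods.
5355 = 3^2 × 5 × 7 × 17
2142 = 2 × 3^2 × 7 × 17
693 = 3^2 × 7 × 11
LCM(5355, 2142, 693) = 2 × 3^2 × 5 × 7 × 11 × 17 = 117810.
Cycles for period 693: 117810 / 693 = 170.

170 cycles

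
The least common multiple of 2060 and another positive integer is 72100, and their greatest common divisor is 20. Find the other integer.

gcd × lcm = product of the two integers, so the other integer is (20 × 72100) / 2060 = 700.

700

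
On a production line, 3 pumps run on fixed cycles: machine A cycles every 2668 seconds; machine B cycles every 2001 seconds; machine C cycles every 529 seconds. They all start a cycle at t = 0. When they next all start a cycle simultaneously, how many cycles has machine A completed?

The first common completion time is the LCM of the periods.
2668 = 2^2 × 23 × 29
2001 = 3 × 23 × 29
529 = 23^2
LCM(2668, 2001, 529) = 2^2 × 3 × 23^2 × 29 = 184092.
Cycles for period 2668: 184092 / 2668 = 69.

69 cycles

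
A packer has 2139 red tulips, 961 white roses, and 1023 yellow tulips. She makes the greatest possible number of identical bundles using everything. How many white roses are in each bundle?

31

Number of bundles = gcd(2139, 961, 1023).
2139 = 3 × 23 × 31
961 = 31^2
1023 = 3 × 11 × 31
gcd(2139, 961, 1023) = 31.
white roses per bundle = 961 / 31 = 31.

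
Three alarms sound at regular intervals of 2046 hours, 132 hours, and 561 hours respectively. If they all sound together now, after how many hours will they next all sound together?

69564 hours

The first simultaneous occurrence is after LCM of the individual periods.
2046 = 2 × 3 × 11 × 31
132 = 2^2 × 3 × 11
561 = 3 × 11 × 17
LCM(2046, 132, 561) = 2^2 × 3 × 11 × 17 × 31 = 69564.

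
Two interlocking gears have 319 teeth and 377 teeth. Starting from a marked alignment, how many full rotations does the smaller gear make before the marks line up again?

They are all back at their starting positions together after one LCM of the periods.
319 = 11 × 29
377 = 13 × 29
LCM(319, 377) = 11 × 13 × 29 = 4147.
Rotations for period 319: 4147 / 319 = 13.

13 rotations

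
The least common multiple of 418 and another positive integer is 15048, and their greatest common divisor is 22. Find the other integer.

gcd × lcm = product of the two integers, so the other integer is (22 × 15048) / 418 = 792.

792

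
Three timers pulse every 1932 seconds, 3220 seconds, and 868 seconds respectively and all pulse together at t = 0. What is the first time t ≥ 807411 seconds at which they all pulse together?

898380 seconds

Joint pulses occur at multiples of LCM(1932, 3220, 868).
1932 = 2^2 × 3 × 7 × 23
3220 = 2^2 × 5 × 7 × 23
868 = 2^2 × 7 × 31
LCM(1932, 3220, 868) = 2^2 × 3 × 5 × 7 × 23 × 31 = 299460.
Smallest multiple of 299460 that is ≥ 807411: ⌈807411/299460⌉ × 299460 = 3 × 299460 = 898380.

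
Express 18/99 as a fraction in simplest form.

18 = 2 × 3^2
99 = 3^2 × 11
gcd(18, 99) = 3^2 = 9.
Divide numerator and denominator by 9: 18/99 = 2/11.

2/11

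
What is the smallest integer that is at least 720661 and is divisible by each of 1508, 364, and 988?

The integer must be a common multiple of 1508, 364, and 988, so a multiple of their LCM.
1508 = 2^2 × 13 × 29
364 = 2^2 × 7 × 13
988 = 2^2 × 13 × 19
LCM(1508, 364, 988) = 2^2 × 7 × 13 × 19 × 29 = 200564.
Smallest multiple of 200564 that is ≥ 720661: ⌈720661/200564⌉ × 200564 = 4 × 200564 = 802256.

802256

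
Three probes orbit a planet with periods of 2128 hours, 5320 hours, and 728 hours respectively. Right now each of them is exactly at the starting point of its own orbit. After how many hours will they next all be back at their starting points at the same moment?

The first simultaneous occurrence is after LCM of the individual periods.
2128 = 2^4 × 7 × 19
5320 = 2^3 × 5 × 7 × 19
728 = 2^3 × 7 × 13
LCM(2128, 5320, 728) = 2^4 × 5 × 7 × 13 × 19 = 138320.

138320 hours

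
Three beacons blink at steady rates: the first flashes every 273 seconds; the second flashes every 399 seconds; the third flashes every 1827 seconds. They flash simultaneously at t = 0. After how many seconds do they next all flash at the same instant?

We need the least common multiple of the intervals.
273 = 3 × 7 × 13
399 = 3 × 7 × 19
1827 = 3^2 × 7 × 29
LCM(273, 399, 1827) = 3^2 × 7 × 13 × 19 × 29 = 451269.

451269 seconds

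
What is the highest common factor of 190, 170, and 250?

190 = 2 × 5 × 19
170 = 2 × 5 × 17
250 = 2 × 5^3
gcd(190, 170, 250) = 2 × 5 = 10.

10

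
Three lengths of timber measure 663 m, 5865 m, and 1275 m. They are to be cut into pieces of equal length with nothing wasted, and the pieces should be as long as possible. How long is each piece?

Each piece length must divide every original length, so the longest possible is gcd(663, 5865, 1275).
663 = 3 × 13 × 17
5865 = 3 × 5 × 17 × 23
1275 = 3 × 5^2 × 17
gcd(663, 5865, 1275) = 3 × 17 = 51.

51 m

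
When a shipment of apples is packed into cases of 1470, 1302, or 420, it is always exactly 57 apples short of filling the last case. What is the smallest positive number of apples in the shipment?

91083

Being 57 short of a full case of size k means N ≡ −57 (mod k), i.e. N + 57 is a multiple of each size.
1470 = 2 × 3 × 5 × 7^2
1302 = 2 × 3 × 7 × 31
420 = 2^2 × 3 × 5 × 7
LCM(1470, 1302, 420) = 2^2 × 3 × 5 × 7^2 × 31 = 91140.
Smallest positive N is 91140 − 57 = 91083.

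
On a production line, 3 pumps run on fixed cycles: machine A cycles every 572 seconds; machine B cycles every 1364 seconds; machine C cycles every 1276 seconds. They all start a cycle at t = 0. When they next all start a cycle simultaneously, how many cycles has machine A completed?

899 cycles

The first common completion time is the LCM of the periods.
572 = 2^2 × 11 × 13
1364 = 2^2 × 11 × 31
1276 = 2^2 × 11 × 29
LCM(572, 1364, 1276) = 2^2 × 11 × 13 × 29 × 31 = 514228.
Cycles for period 572: 514228 / 572 = 899.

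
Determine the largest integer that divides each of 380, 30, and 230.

10

380 = 2^2 × 5 × 19
30 = 2 × 3 × 5
230 = 2 × 5 × 23
gcd(380, 30, 230) = 2 × 5 = 10.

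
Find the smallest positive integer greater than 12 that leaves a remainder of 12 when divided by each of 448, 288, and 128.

8076

N − 12 must be a common multiple of 448, 288, and 128.
448 = 2^6 × 7
288 = 2^5 × 3^2
128 = 2^7
LCM(448, 288, 128) = 2^7 × 3^2 × 7 = 8064.
Smallest N > 12 is LCM + 12 = 8064 + 12 = 8076.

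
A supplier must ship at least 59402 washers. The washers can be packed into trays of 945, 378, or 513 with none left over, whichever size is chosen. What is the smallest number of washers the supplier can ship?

The number of washers must be a common multiple of 945, 378, and 513, so a multiple of their LCM.
945 = 3^3 × 5 × 7
378 = 2 × 3^3 × 7
513 = 3^3 × 19
LCM(945, 378, 513) = 2 × 3^3 × 5 × 7 × 19 = 35910.
Smallest multiple of 35910 that is ≥ 59402: ⌈59402/35910⌉ × 35910 = 2 × 35910 = 71820.

71820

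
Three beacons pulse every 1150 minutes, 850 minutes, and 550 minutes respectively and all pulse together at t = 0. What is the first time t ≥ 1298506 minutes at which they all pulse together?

1505350 minutes

Joint pulses occur at multiples of LCM(1150, 850, 550).
1150 = 2 × 5^2 × 23
850 = 2 × 5^2 × 17
550 = 2 × 5^2 × 11
LCM(1150, 850, 550) = 2 × 5^2 × 11 × 17 × 23 = 215050.
Smallest multiple of 215050 that is ≥ 1298506: ⌈1298506/215050⌉ × 215050 = 7 × 215050 = 1505350.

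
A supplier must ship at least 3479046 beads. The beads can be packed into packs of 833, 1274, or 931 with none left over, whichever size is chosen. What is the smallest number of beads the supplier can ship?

3703518

The number of beads must be a common multiple of 833, 1274, and 931, so a multiple of their LCM.
833 = 7^2 × 17
1274 = 2 × 7^2 × 13
931 = 7^2 × 19
LCM(833, 1274, 931) = 2 × 7^2 × 13 × 17 × 19 = 411502.
Smallest multiple of 411502 that is ≥ 3479046: ⌈3479046/411502⌉ × 411502 = 9 × 411502 = 3703518.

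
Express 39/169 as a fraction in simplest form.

39 = 3 × 13
169 = 13^2
gcd(39, 169) = 13.
Divide numerator and denominator by 13: 39/169 = 3/13.

3/13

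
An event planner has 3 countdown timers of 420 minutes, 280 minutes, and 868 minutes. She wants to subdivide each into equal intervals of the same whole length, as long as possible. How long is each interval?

28 minutes

The interval must divide each timer length; the longest such is the gcd.
420 = 2^2 × 3 × 5 × 7
280 = 2^3 × 5 × 7
868 = 2^2 × 7 × 31
gcd(420, 280, 868) = 2^2 × 7 = 28.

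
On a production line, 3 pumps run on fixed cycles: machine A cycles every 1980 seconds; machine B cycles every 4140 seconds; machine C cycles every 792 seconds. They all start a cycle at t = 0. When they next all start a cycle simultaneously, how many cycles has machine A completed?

All finish a whole number of cycles simultaneously at t = LCM of the periods.
1980 = 2^2 × 3^2 × 5 × 11
4140 = 2^2 × 3^2 × 5 × 23
792 = 2^3 × 3^2 × 11
LCM(1980, 4140, 792) = 2^3 × 3^2 × 5 × 11 × 23 = 91080.
Cycles for period 1980: 91080 / 1980 = 46.

46 cycles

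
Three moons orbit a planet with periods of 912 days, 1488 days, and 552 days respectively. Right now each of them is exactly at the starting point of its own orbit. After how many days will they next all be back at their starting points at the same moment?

They coincide at every common multiple of the periods; the first is the LCM.
912 = 2^4 × 3 × 19
1488 = 2^4 × 3 × 31
552 = 2^3 × 3 × 23
LCM(912, 1488, 552) = 2^4 × 3 × 19 × 23 × 31 = 650256.

650256 days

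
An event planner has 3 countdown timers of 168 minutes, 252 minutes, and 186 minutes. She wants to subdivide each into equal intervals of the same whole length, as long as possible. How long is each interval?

6 minutes

The interval must divide each timer length; the longest such is the gcd.
168 = 2^3 × 3 × 7
252 = 2^2 × 3^2 × 7
186 = 2 × 3 × 31
gcd(168, 252, 186) = 2 × 3 = 6.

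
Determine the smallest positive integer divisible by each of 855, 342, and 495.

18810

855 = 3^2 × 5 × 19
342 = 2 × 3^2 × 19
495 = 3^2 × 5 × 11
LCM(855, 342, 495) = 2 × 3^2 × 5 × 11 × 19 = 18810.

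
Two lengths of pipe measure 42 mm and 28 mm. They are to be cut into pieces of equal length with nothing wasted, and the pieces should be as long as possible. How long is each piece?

The greatest length dividing all of 42 and 28 is their gcd.
42 = 2 × 3 × 7
28 = 2^2 × 7
gcd(42, 28) = 2 × 7 = 14.

14 mm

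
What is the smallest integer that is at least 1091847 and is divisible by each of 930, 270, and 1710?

1113210

The integer must be a common multiple of 930, 270, and 1710, so a multiple of their LCM.
930 = 2 × 3 × 5 × 31
270 = 2 × 3^3 × 5
1710 = 2 × 3^2 × 5 × 19
LCM(930, 270, 1710) = 2 × 3^3 × 5 × 19 × 31 = 159030.
Smallest multiple of 159030 that is ≥ 1091847: ⌈1091847/159030⌉ × 159030 = 7 × 159030 = 1113210.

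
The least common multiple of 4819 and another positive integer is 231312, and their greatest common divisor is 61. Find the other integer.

2928

gcd × lcm = product of the two integers, so the other integer is (61 × 231312) / 4819 = 2928.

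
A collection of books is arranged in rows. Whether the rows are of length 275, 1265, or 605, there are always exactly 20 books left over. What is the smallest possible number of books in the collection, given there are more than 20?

N − 20 must be a common multiple of 275, 1265, and 605.
275 = 5^2 × 11
1265 = 5 × 11 × 23
605 = 5 × 11^2
LCM(275, 1265, 605) = 5^2 × 11^2 × 23 = 69575.
Smallest N > 20 is LCM + 20 = 69575 + 20 = 69595.

69595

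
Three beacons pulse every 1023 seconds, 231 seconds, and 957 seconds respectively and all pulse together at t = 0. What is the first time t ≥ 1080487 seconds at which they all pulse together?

1246014 seconds

Joint pulses occur at multiples of LCM(1023, 231, 957).
1023 = 3 × 11 × 31
231 = 3 × 7 × 11
957 = 3 × 11 × 29
LCM(1023, 231, 957) = 3 × 7 × 11 × 29 × 31 = 207669.
Smallest multiple of 207669 that is ≥ 1080487: ⌈1080487/207669⌉ × 207669 = 6 × 207669 = 1246014.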